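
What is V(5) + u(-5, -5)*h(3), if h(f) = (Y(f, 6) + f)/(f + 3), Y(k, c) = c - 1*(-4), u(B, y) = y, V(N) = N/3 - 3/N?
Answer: -293/30 ≈ -9.7667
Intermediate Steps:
V(N) = -3/N + N/3 (V(N) = N*(⅓) - 3/N = N/3 - 3/N = -3/N + N/3)
Y(k, c) = 4 + c (Y(k, c) = c + 4 = 4 + c)
h(f) = (10 + f)/(3 + f) (h(f) = ((4 + 6) + f)/(f + 3) = (10 + f)/(3 + f))
V(5) + u(-5, -5)*h(3) = (-3/5 + (⅓)*5) - 5*(10 + 3)/(3 + 3) = (-3*⅕ + 5/3) - 5*13/6 = (-⅗ + 5/3) - 5*13/6 = 16/15 - 5*13/6 = 16/15 - 65/6 = -293/30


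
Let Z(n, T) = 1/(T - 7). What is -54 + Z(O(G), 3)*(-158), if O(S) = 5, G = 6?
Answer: -29/2 ≈ -14.500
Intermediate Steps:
Z(n, T) = 1/(-7 + T)
-54 + Z(O(G), 3)*(-158) = -54 - 158/(-7 + 3) = -54 - 158/(-4) = -54 - ¼*(-158) = -54 + 79/2 = -29/2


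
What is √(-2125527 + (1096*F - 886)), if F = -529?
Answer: 13*I*√16013 ≈ 1645.1*I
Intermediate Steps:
√(-2125527 + (1096*F - 886)) = √(-2125527 + (1096*(-529) - 886)) = √(-2125527 + (-579784 - 886)) = √(-2125527 - 580670) = √(-2706197) = 13*I*√16013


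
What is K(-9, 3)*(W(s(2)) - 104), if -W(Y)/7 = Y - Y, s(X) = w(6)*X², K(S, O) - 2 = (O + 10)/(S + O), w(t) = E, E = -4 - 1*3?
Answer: 52/3 ≈ 17.333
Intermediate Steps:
E = -7 (E = -4 - 3 = -7)
w(t) = -7
K(S, O) = 2 + (10 + O)/(O + S) (K(S, O) = 2 + (O + 10)/(S + O) = 2 + (10 + O)/(O + S))
s(X) = -7*X²
W(Y) = 0 (W(Y) = -7*(Y - Y) = -7*0 = 0)
K(-9, 3)*(W(s(2)) - 104) = ((10 + 2*(-9) + 3*3)/(3 - 9))*(0 - 104) = ((10 - 18 + 9)/(-6))*(-104) = -⅙*1*(-104) = -⅙*(-104) = 52/3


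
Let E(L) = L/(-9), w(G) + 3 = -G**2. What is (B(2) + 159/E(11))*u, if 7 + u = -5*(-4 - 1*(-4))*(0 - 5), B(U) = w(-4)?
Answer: 11480/11 ≈ 1043.6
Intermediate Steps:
w(G) = -3 - G**2
B(U) = -19 (B(U) = -3 - 1*(-4)**2 = -3 - 1*16 = -3 - 16 = -19)
E(L) = -L/9 (E(L) = L*(-1/9) = -L/9)
u = -7 (u = -7 - 5*(-4 - 1*(-4))*(0 - 5) = -7 - 5*(-4 + 4)*(-5) = -7 - 0*(-5) = -7 - 5*0 = -7 + 0 = -7)
(B(2) + 159/E(11))*u = (-19 + 159/((-1/9*11)))*(-7) = (-19 + 159/(-11/9))*(-7) = (-19 + 159*(-9/11))*(-7) = (-19 - 1431/11)*(-7) = -1640/11*(-7) = 11480/11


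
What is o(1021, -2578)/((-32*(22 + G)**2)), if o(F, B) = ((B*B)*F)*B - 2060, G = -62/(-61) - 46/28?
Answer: 797388999352199877/666344018 ≈ 1.1967e+9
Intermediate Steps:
G = -535/854 (G = -62*(-1/61) - 46*1/28 = 62/61 - 23/14 = -535/854 ≈ -0.62646)
o(F, B) = -2060 + F*B**3 (o(F, B) = (B**2*F)*B - 2060 = (F*B**2)*B - 2060 = F*B**3 - 2060 = -2060 + F*B**3)
o(1021, -2578)/((-32*(22 + G)**2)) = (-2060 + 1021*(-2578)**3)/((-32*(22 - 535/854)**2)) = (-2060 + 1021*(-17133604552))/((-32*(18253/854)**2)) = (-2060 - 17493410247592)/((-32*333172009/729316)) = -17493410249652/(-2665376072/182329) = -17493410249652*(-182329/2665376072) = 797388999352199877/666344018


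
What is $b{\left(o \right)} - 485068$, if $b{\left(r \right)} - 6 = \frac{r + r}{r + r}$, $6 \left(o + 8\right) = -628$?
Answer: $-485061$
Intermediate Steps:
$o = - \frac{338}{3}$ ($o = -8 + \frac{1}{6} \left(-628\right) = -8 - \frac{314}{3} = - \frac{338}{3} \approx -112.67$)
$b{\left(r \right)} = 7$ ($b{\left(r \right)} = 6 + \frac{r + r}{r + r} = 6 + \frac{2 r}{2 r} = 6 + 2 r \frac{1}{2 r} = 6 + 1 = 7$)
$b{\left(o \right)} - 485068 = 7 - 485068 = -485061$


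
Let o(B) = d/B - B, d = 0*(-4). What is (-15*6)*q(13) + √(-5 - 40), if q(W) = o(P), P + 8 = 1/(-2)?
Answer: -765 + 3*I*√5 ≈ -765.0 + 6.7082*I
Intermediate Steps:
d = 0
P = -17/2 (P = -8 + 1/(-2) = -8 - ½ = -17/2 ≈ -8.5000)
o(B) = -B (o(B) = 0/B - B = 0 - B = -B)
q(W) = 17/2 (q(W) = -1*(-17/2) = 17/2)
(-15*6)*q(13) + √(-5 - 40) = -15*6*(17/2) + √(-5 - 40) = -90*17/2 + √(-45) = -765 + 3*I*√5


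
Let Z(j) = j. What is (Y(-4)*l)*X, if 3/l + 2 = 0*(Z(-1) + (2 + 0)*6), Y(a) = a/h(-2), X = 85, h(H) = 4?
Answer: 255/2 ≈ 127.50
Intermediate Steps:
Y(a) = a/4
l = -3/2 (l = 3/(-2 + 0*(-1 + (2 + 0)*6)) = 3/(-2 + 0*(-1 + 2*6)) = 3/(-2 + 0*(-1 + 12)) = 3/(-2 + 0*11) = 3/(-2 + 0) = 3/(-2) = 3*(-½) = -3/2 ≈ -1.5000)
(Y(-4)*l)*X = (((¼)*(-4))*(-3/2))*85 = -1*(-3/2)*85 = (3/2)*85 = 255/2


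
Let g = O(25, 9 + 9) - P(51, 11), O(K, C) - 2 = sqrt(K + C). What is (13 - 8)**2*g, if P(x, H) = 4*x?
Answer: -5050 + 25*sqrt(43) ≈ -4886.1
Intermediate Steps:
O(K, C) = 2 + sqrt(C + K) (O(K, C) = 2 + sqrt(K + C) = 2 + sqrt(C + K))
g = -202 + sqrt(43) (g = (2 + sqrt((9 + 9) + 25)) - 4*51 = (2 + sqrt(18 + 25)) - 1*204 = (2 + sqrt(43)) - 204 = -202 + sqrt(43) ≈ -195.44)
(13 - 8)**2*g = (13 - 8)**2*(-202 + sqrt(43)) = 5**2*(-202 + sqrt(43)) = 25*(-202 + sqrt(43)) = -5050 + 25*sqrt(43)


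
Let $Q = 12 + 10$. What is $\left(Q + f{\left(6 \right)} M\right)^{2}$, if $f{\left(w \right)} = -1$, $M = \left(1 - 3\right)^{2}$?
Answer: $324$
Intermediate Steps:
$M = 4$ ($M = \left(-2\right)^{2} = 4$)
$Q = 22$
$\left(Q + f{\left(6 \right)} M\right)^{2} = \left(22 - 4\right)^{2} = 18^{2} = 324$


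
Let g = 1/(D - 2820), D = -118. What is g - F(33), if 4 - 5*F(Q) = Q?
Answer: 85197/14690 ≈ 5.7997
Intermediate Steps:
F(Q) = ⅘ - Q/5
g = -1/2938 (g = 1/(-118 - 2820) = 1/(-2938) = -1/2938 ≈ -0.00034037)
g - F(33) = -1/2938 - (⅘ - ⅕*33) = -1/2938 - (⅘ - 33/5) = -1/2938 - 1*(-29/5) = -1/2938 + 29/5 = 85197/14690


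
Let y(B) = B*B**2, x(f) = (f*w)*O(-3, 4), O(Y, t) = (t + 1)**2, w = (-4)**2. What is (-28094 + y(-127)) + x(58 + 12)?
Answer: -2048477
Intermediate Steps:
w = 16
O(Y, t) = (1 + t)**2
x(f) = 400*f (x(f) = (f*16)*(1 + 4)**2 = (16*f)*5**2 = (16*f)*25 = 400*f)
y(B) = B**3
(-28094 + y(-127)) + x(58 + 12) = (-28094 + (-127)**3) + 400*(58 + 12) = (-28094 - 2048383) + 400*70 = -2076477 + 28000 = -2048477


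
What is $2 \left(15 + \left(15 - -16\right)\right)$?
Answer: $92$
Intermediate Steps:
$2 \left(15 + \left(15 - -16\right)\right) = 2 \left(15 + \left(15 + 16\right)\right) = 2 \left(15 + 31\right) = 2 \cdot 46 = 92$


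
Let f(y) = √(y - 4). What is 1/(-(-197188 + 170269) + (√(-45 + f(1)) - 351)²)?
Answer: 1/(26919 + (351 - √(-45 + I*√3))²) ≈ 6.6608e-6 + 2.091e-7*I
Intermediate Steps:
f(y) = √(-4 + y)
1/(-(-197188 + 170269) + (√(-45 + f(1)) - 351)²) = 1/(-(-197188 + 170269) + (√(-45 + √(-4 + 1)) - 351)²) = 1/(-1*(-26919) + (√(-45 + √(-3)) - 351)²) = 1/(26919 + (√(-45 + I*√3) - 351)²) = 1/(26919 + (-351 + √(-45 + I*√3))²)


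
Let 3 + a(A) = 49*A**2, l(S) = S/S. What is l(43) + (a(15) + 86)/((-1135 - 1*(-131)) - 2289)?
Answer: -7815/3293 ≈ -2.3732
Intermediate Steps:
l(S) = 1
a(A) = -3 + 49*A**2
l(43) + (a(15) + 86)/((-1135 - 1*(-131)) - 2289) = 1 + ((-3 + 49*15**2) + 86)/((-1135 - 1*(-131)) - 2289) = 1 + ((-3 + 49*225) + 86)/((-1135 + 131) - 2289) = 1 + ((-3 + 11025) + 86)/(-1004 - 2289) = 1 + (11022 + 86)/(-3293) = 1 + 11108*(-1/3293) = 1 - 11108/3293 = -7815/3293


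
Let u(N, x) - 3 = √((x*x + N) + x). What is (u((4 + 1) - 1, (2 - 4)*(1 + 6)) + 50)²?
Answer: (53 + √186)² ≈ 4440.6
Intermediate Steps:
u(N, x) = 3 + √(N + x + x²) (u(N, x) = 3 + √((x*x + N) + x) = 3 + √((x² + N) + x) = 3 + √((N + x²) + x) = 3 + √(N + x + x²))
(u((4 + 1) - 1, (2 - 4)*(1 + 6)) + 50)² = ((3 + √(((4 + 1) - 1) + (2 - 4)*(1 + 6) + ((2 - 4)*(1 + 6))²)) + 50)² = ((3 + √((5 - 1) - 2*7 + (-2*7)²)) + 50)² = ((3 + √(4 - 14 + (-14)²)) + 50)² = ((3 + √(4 - 14 + 196)) + 50)² = ((3 + √186) + 50)² = (53 + √186)²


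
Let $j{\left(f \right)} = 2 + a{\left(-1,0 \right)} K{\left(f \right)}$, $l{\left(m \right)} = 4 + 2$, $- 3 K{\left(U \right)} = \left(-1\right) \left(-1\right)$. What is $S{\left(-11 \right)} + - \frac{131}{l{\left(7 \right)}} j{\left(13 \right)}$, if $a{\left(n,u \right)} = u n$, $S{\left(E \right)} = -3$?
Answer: $- \frac{140}{3} \approx -46.667$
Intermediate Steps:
$a{\left(n,u \right)} = n u$
$K{\left(U \right)} = - \frac{1}{3}$ ($K{\left(U \right)} = - \frac{\left(-1\right) \left(-1\right)}{3} = \left(- \frac{1}{3}\right) 1 = - \frac{1}{3}$)
$l{\left(m \right)} = 6$
$j{\left(f \right)} = 2$ ($j{\left(f \right)} = 2 + \left(-1\right) 0 \left(- \frac{1}{3}\right) = 2 + 0 \left(- \frac{1}{3}\right) = 2 + 0 = 2$)
$S{\left(-11 \right)} + - \frac{131}{l{\left(7 \right)}} j{\left(13 \right)} = -3 + - \frac{131}{6} \cdot 2 = -3 + \left(-131\right) \frac{1}{6} \cdot 2 = -3 - \frac{131}{3} = - \frac{140}{3}$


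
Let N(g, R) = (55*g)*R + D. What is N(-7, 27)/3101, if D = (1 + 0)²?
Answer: -10394/3101 ≈ -3.3518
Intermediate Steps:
D = 1 (D = 1² = 1)
N(g, R) = 1 + 55*R*g (N(g, R) = (55*g)*R + 1 = 55*R*g + 1 = 1 + 55*R*g)
N(-7, 27)/3101 = (1 + 55*27*(-7))/3101 = (1 - 10395)*(1/3101) = -10394*1/3101 = -10394/3101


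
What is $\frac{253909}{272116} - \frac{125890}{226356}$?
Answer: $\frac{446483507}{1184520948} \approx 0.37693$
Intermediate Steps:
$\frac{253909}{272116} - \frac{125890}{226356} = 253909 \cdot \frac{1}{272116} - \frac{62945}{113178} = \frac{253909}{272116} - \frac{62945}{113178} = \frac{446483507}{1184520948}$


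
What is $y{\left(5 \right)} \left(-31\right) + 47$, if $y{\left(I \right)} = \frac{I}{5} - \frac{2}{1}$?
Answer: $78$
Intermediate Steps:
$y{\left(I \right)} = -2 + \frac{I}{5}$ ($y{\left(I \right)} = I \frac{1}{5} - 2 = \frac{I}{5} - 2 = -2 + \frac{I}{5}$)
$y{\left(5 \right)} \left(-31\right) + 47 = \left(-2 + \frac{1}{5} \cdot 5\right) \left(-31\right) + 47 = \left(-2 + 1\right) \left(-31\right) + 47 = \left(-1\right) \left(-31\right) + 47 = 31 + 47 = 78$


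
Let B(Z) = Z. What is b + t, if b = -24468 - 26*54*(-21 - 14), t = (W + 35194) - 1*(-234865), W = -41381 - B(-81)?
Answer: 253431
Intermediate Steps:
W = -41300 (W = -41381 - 1*(-81) = -41381 + 81 = -41300)
t = 228759 (t = (-41300 + 35194) - 1*(-234865) = -6106 + 234865 = 228759)
b = 24672 (b = -24468 - 1404*(-35) = -24468 - 1*(-49140) = -24468 + 49140 = 24672)
b + t = 24672 + 228759 = 253431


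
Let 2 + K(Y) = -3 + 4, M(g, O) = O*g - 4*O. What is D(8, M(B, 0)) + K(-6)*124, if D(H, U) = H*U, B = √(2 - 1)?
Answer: -124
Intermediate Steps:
B = 1 (B = √1 = 1)
M(g, O) = -4*O + O*g
K(Y) = -1 (K(Y) = -2 + (-3 + 4) = -2 + 1 = -1)
D(8, M(B, 0)) + K(-6)*124 = 8*(0*(-4 + 1)) - 1*124 = 8*(0*(-3)) - 124 = 8*0 - 124 = 0 - 124 = -124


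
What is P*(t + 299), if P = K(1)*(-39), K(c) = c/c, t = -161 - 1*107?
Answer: -1209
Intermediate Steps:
t = -268 (t = -161 - 107 = -268)
K(c) = 1
P = -39 (P = 1*(-39) = -39)
P*(t + 299) = -39*(-268 + 299) = -39*31 = -1209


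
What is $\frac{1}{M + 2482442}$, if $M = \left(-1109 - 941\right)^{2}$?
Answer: $\frac{1}{6684942} \approx 1.4959 \cdot 10^{-7}$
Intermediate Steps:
$M = 4202500$ ($M = \left(-2050\right)^{2} = 4202500$)
$\frac{1}{M + 2482442} = \frac{1}{4202500 + 2482442} = \frac{1}{6684942}$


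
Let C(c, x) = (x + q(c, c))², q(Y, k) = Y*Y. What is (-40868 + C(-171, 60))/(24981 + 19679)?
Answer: 858507733/44660 ≈ 19223.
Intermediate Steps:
q(Y, k) = Y²
C(c, x) = (x + c²)²
(-40868 + C(-171, 60))/(24981 + 19679) = (-40868 + (60 + (-171)²)²)/(24981 + 19679) = (-40868 + (60 + 29241)²)/44660 = (-40868 + 29301²)*(1/44660) = (-40868 + 858548601)*(1/44660) = 858507733*(1/44660) = 858507733/44660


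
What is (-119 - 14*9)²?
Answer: 60025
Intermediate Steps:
(-119 - 14*9)² = (-119 - 126)² = (-245)² = 60025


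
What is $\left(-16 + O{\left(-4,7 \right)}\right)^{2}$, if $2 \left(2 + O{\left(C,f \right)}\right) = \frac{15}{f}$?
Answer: $\frac{56169}{196} \approx 286.58$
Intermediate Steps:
$O{\left(C,f \right)} = -2 + \frac{15}{2 f}$ ($O{\left(C,f \right)} = -2 + \frac{15 \frac{1}{f}}{2} = -2 + \frac{15}{2 f}$)
$\left(-16 + O{\left(-4,7 \right)}\right)^{2} = \left(-16 - \left(2 - \frac{15}{2 \cdot 7}\right)\right)^{2} = \left(-16 + \left(-2 + \frac{15}{2} \cdot \frac{1}{7}\right)\right)^{2} = \left(-16 + \left(-2 + \frac{15}{14}\right)\right)^{2} = \left(-16 - \frac{13}{14}\right)^{2} = \left(- \frac{237}{14}\right)^{2} = \frac{56169}{196}$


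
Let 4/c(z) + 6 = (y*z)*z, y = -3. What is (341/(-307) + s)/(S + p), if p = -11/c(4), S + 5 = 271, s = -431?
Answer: -265316/254503 ≈ -1.0425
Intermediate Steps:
c(z) = 4/(-6 - 3*z²) (c(z) = 4/(-6 + (-3*z)*z) = 4/(-6 - 3*z²))
S = 266 (S = -5 + 271 = 266)
p = 297/2 (p = -11/((-4/(6 + 3*4²))) = -11/((-4/(6 + 3*16))) = -11/((-4/(6 + 48))) = -11/((-4/54)) = -11/((-4*1/54)) = -11/(-2/27) = -11*(-27/2) = 297/2 ≈ 148.50)
(341/(-307) + s)/(S + p) = (341/(-307) - 431)/(266 + 297/2) = (341*(-1/307) - 431)/(829/2) = (-341/307 - 431)*(2/829) = -132658/307*2/829 = -265316/254503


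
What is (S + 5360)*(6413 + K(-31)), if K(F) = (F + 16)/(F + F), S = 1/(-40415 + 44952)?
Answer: 9669475114341/281294 ≈ 3.4375e+7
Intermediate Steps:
S = 1/4537 ≈ 0.00022041
K(F) = (16 + F)/(2*F) (K(F) = (16 + F)/((2*F)) = (16 + F)*(1/(2*F)) = (16 + F)/(2*F))
(S + 5360)*(6413 + K(-31)) = (1/4537 + 5360)*(6413 + (½)*(16 - 31)/(-31)) = 24318321*(6413 + (½)*(-1/31)*(-15))/4537 = 24318321*(6413 + 15/62)/4537 = (24318321/4537)*(397621/62) = 9669475114341/281294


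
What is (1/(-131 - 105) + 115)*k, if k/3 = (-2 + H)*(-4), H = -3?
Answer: 407085/59 ≈ 6899.7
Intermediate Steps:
k = 60 (k = 3*((-2 - 3)*(-4)) = 3*(-5*(-4)) = 3*20 = 60)
(1/(-131 - 105) + 115)*k = (1/(-131 - 105) + 115)*60 = (1/(-236) + 115)*60 = (-1/236 + 115)*60 = (27139/236)*60 = 407085/59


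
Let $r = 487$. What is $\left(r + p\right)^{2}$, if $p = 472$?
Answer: $919681$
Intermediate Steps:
$\left(r + p\right)^{2} = \left(487 + 472\right)^{2} = 959^{2} = 919681$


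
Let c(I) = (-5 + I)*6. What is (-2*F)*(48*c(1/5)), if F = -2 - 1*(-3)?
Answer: 13824/5 ≈ 2764.8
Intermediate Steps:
c(I) = -30 + 6*I
F = 1 (F = -2 + 3 = 1)
(-2*F)*(48*c(1/5)) = (-2*1)*(48*(-30 + 6/5)) = -96*(-30 + 6*(1/5)) = -96*(-30 + 6/5) = -96*(-144)/5 = -2*(-6912/5) = 13824/5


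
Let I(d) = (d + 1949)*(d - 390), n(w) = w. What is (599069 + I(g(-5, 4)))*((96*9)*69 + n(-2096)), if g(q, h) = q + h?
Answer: -9352694480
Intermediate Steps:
g(q, h) = h + q
I(d) = (-390 + d)*(1949 + d) (I(d) = (1949 + d)*(-390 + d) = (-390 + d)*(1949 + d))
(599069 + I(g(-5, 4)))*((96*9)*69 + n(-2096)) = (599069 + (-760110 + (4 - 5)**2 + 1559*(4 - 5)))*((96*9)*69 - 2096) = (599069 + (-760110 + (-1)**2 + 1559*(-1)))*(864*69 - 2096) = (599069 + (-760110 + 1 - 1559))*(59616 - 2096) = (599069 - 761668)*57520 = -162599*57520 = -9352694480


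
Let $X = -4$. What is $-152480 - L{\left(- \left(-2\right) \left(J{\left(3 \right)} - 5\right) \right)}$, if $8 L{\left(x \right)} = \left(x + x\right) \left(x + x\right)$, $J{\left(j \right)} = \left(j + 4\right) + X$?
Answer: $-152488$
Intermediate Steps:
$J{\left(j \right)} = j$ ($J{\left(j \right)} = \left(j + 4\right) - 4 = \left(4 + j\right) - 4 = j$)
$L{\left(x \right)} = \frac{x^{2}}{2}$ ($L{\left(x \right)} = \frac{\left(x + x\right) \left(x + x\right)}{8} = \frac{2 x 2 x}{8} = \frac{4 x^{2}}{8} = \frac{x^{2}}{2}$)
$-152480 - L{\left(- \left(-2\right) \left(J{\left(3 \right)} - 5\right) \right)} = -152480 - \frac{\left(- \left(-2\right) \left(3 - 5\right)\right)^{2}}{2} = -152480 - \frac{\left(- \left(-2\right) \left(-2\right)\right)^{2}}{2} = -152480 - \frac{\left(\left(-1\right) 4\right)^{2}}{2} = -152480 - \frac{\left(-4\right)^{2}}{2} = -152480 - \frac{1}{2} \cdot 16 = -152480 - 8 = -152488$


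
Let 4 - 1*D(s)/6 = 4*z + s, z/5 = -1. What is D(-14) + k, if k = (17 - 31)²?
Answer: 424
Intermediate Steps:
z = -5 (z = 5*(-1) = -5)
k = 196 (k = (-14)² = 196)
D(s) = 144 - 6*s (D(s) = 24 - 6*(4*(-5) + s) = 24 - 6*(-20 + s) = 24 + (120 - 6*s) = 144 - 6*s)
D(-14) + k = (144 - 6*(-14)) + 196 = (144 + 84) + 196 = 228 + 196 = 424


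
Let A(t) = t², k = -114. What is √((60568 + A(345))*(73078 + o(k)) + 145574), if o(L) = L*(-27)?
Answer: √13677230082 ≈ 1.1695e+5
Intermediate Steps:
o(L) = -27*L
√((60568 + A(345))*(73078 + o(k)) + 145574) = √((60568 + 345²)*(73078 - 27*(-114)) + 145574) = √((60568 + 119025)*(73078 + 3078) + 145574) = √(179593*76156 + 145574) = √(13677084508 + 145574) = √13677230082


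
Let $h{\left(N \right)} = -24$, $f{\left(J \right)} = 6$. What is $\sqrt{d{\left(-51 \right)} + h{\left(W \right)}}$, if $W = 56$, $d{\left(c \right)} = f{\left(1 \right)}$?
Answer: $3 i \sqrt{2} \approx 4.2426 i$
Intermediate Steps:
$d{\left(c \right)} = 6$
$\sqrt{d{\left(-51 \right)} + h{\left(W \right)}} = \sqrt{6 - 24} = \sqrt{-18} = 3 i \sqrt{2}$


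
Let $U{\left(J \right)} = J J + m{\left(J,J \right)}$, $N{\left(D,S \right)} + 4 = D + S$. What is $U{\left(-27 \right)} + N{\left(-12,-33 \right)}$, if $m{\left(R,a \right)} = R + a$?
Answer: $626$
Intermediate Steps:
$N{\left(D,S \right)} = -4 + D + S$ ($N{\left(D,S \right)} = -4 + \left(D + S\right) = -4 + D + S$)
$U{\left(J \right)} = J^{2} + 2 J$ ($U{\left(J \right)} = J J + \left(J + J\right) = J^{2} + 2 J$)
$U{\left(-27 \right)} + N{\left(-12,-33 \right)} = - 27 \left(2 - 27\right) - 49 = \left(-27\right) \left(-25\right) - 49 = 675 - 49 = 626$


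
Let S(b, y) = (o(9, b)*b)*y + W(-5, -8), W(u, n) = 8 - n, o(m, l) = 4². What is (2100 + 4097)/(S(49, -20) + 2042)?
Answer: -6197/13622 ≈ -0.45493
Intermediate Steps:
o(m, l) = 16
S(b, y) = 16 + 16*b*y (S(b, y) = (16*b)*y + (8 - 1*(-8)) = 16*b*y + (8 + 8) = 16*b*y + 16 = 16 + 16*b*y)
(2100 + 4097)/(S(49, -20) + 2042) = (2100 + 4097)/((16 + 16*49*(-20)) + 2042) = 6197/((16 - 15680) + 2042) = 6197/(-15664 + 2042) = 6197/(-13622) = 6197*(-1/13622) = -6197/13622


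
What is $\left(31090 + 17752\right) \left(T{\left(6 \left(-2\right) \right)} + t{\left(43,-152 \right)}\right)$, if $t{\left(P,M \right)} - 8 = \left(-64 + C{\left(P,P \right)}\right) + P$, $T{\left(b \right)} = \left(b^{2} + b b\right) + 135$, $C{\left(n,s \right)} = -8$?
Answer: $19634484$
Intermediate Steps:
$T{\left(b \right)} = 135 + 2 b^{2}$ ($T{\left(b \right)} = \left(b^{2} + b^{2}\right) + 135 = 2 b^{2} + 135 = 135 + 2 b^{2}$)
$t{\left(P,M \right)} = -64 + P$ ($t{\left(P,M \right)} = 8 + \left(\left(-64 - 8\right) + P\right) = 8 + \left(-72 + P\right) = -64 + P$)
$\left(31090 + 17752\right) \left(T{\left(6 \left(-2\right) \right)} + t{\left(43,-152 \right)}\right) = \left(31090 + 17752\right) \left(\left(135 + 2 \left(6 \left(-2\right)\right)^{2}\right) + \left(-64 + 43\right)\right) = 48842 \left(\left(135 + 2 \left(-12\right)^{2}\right) - 21\right) = 48842 \left(\left(135 + 2 \cdot 144\right) - 21\right) = 48842 \left(\left(135 + 288\right) - 21\right) = 48842 \left(423 - 21\right) = 48842 \cdot 402 = 19634484$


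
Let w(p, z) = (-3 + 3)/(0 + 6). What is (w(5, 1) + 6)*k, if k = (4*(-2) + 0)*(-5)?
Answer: 240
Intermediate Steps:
w(p, z) = 0 (w(p, z) = 0/6 = 0*(⅙) = 0)
k = 40 (k = (-8 + 0)*(-5) = -8*(-5) = 40)
(w(5, 1) + 6)*k = (0 + 6)*40 = 6*40 = 240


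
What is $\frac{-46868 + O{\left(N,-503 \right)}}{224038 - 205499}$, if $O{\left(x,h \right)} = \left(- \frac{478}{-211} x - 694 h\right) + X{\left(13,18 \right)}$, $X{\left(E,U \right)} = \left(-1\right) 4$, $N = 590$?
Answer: $\frac{64048330}{3911729} \approx 16.373$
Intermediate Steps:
$X{\left(E,U \right)} = -4$
$O{\left(x,h \right)} = -4 - 694 h + \frac{478 x}{211}$ ($O{\left(x,h \right)} = \left(- \frac{478}{-211} x - 694 h\right) - 4 = \left(\left(-478\right) \left(- \frac{1}{211}\right) x - 694 h\right) - 4 = \left(\frac{478 x}{211} - 694 h\right) - 4 = \left(- 694 h + \frac{478 x}{211}\right) - 4 = -4 - 694 h + \frac{478 x}{211}$)
$\frac{-46868 + O{\left(N,-503 \right)}}{224038 - 205499} = \frac{-46868 - - \frac{73937478}{211}}{224038 - 205499} = \frac{-46868 + \left(-4 + 349082 + \frac{282020}{211}\right)}{18539} = \left(-46868 + \frac{73937478}{211}\right) \frac{1}{18539} = \frac{64048330}{211} \cdot \frac{1}{18539} = \frac{64048330}{3911729}$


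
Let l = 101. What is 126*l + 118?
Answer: 12844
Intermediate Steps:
126*l + 118 = 126*101 + 118 = 12726 + 118 = 12844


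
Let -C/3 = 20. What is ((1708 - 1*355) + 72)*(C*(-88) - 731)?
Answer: 6482325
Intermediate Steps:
C = -60 (C = -3*20 = -60)
((1708 - 1*355) + 72)*(C*(-88) - 731) = ((1708 - 1*355) + 72)*(-60*(-88) - 731) = ((1708 - 355) + 72)*(5280 - 731) = (1353 + 72)*4549 = 1425*4549 = 6482325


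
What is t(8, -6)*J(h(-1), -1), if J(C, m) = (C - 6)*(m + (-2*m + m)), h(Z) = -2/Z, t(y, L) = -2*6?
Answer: 0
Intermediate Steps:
t(y, L) = -12
J(C, m) = 0 (J(C, m) = (-6 + C)*(m - m) = (-6 + C)*0 = 0)
t(8, -6)*J(h(-1), -1) = -12*0 = 0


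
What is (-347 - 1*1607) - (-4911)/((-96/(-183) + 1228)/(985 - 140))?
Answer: 7113649/4996 ≈ 1423.9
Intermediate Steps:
(-347 - 1*1607) - (-4911)/((-96/(-183) + 1228)/(985 - 140)) = (-347 - 1607) - (-4911)/((-96*(-1/183) + 1228)/845) = -1954 - (-4911)/((32/61 + 1228)*(1/845)) = -1954 - (-4911)/((74940/61)*(1/845)) = -1954 - (-4911)/14988/10309 = -1954 - (-4911)*10309/14988 = -1954 - 1*(-16875833/4996) = -1954 + 16875833/4996 = 7113649/4996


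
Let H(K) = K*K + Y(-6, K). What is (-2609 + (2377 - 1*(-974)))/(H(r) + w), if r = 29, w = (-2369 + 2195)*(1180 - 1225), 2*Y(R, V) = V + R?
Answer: 1484/17365 ≈ 0.085459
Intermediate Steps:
Y(R, V) = R/2 + V/2 (Y(R, V) = (V + R)/2 = (R + V)/2 = R/2 + V/2)
w = 7830 (w = -174*(-45) = 7830)
H(K) = -3 + K² + K/2 (H(K) = K*K + ((½)*(-6) + K/2) = K² + (-3 + K/2) = -3 + K² + K/2)
(-2609 + (2377 - 1*(-974)))/(H(r) + w) = (-2609 + (2377 - 1*(-974)))/((-3 + 29² + (½)*29) + 7830) = (-2609 + (2377 + 974))/((-3 + 841 + 29/2) + 7830) = (-2609 + 3351)/(1705/2 + 7830) = 742/(17365/2) = 742*(2/17365) = 1484/17365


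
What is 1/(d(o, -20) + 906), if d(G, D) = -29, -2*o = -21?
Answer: 1/877 ≈ 0.0011403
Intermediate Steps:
o = 21/2 (o = -1/2*(-21) = 21/2 ≈ 10.500)
1/(d(o, -20) + 906) = 1/(-29 + 906) = 1/877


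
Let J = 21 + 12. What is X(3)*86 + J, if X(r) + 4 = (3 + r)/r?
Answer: -139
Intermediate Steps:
J = 33
X(r) = -4 + (3 + r)/r
X(3)*86 + J = (-3 + 3/3)*86 + 33 = (-3 + 3*(⅓))*86 + 33 = (-3 + 1)*86 + 33 = -2*86 + 33 = -172 + 33 = -139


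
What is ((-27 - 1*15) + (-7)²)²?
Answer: 49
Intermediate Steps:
((-27 - 1*15) + (-7)²)² = ((-27 - 15) + 49)² = (-42 + 49)² = 7² = 49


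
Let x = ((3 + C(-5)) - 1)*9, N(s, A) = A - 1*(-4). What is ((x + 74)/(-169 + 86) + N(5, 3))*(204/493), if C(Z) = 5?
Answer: 5328/2407 ≈ 2.2135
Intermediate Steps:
N(s, A) = 4 + A (N(s, A) = A + 4 = 4 + A)
x = 63 (x = ((3 + 5) - 1)*9 = (8 - 1)*9 = 7*9 = 63)
((x + 74)/(-169 + 86) + N(5, 3))*(204/493) = ((63 + 74)/(-169 + 86) + (4 + 3))*(204/493) = (137/(-83) + 7)*(204*(1/493)) = (137*(-1/83) + 7)*(12/29) = (-137/83 + 7)*(12/29) = (444/83)*(12/29) = 5328/2407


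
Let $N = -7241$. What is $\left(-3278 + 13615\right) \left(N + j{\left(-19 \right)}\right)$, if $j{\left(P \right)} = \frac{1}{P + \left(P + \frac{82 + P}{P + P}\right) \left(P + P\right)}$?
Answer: $- \frac{57335255885}{766} \approx -7.485 \cdot 10^{7}$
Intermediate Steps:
$j{\left(P \right)} = \frac{1}{P + 2 P \left(P + \frac{82 + P}{2 P}\right)}$ ($j{\left(P \right)} = \frac{1}{P + \left(P + \frac{82 + P}{2 P}\right) 2 P} = \frac{1}{P + 2 P \left(P + \frac{82 + P}{2 P}\right)}$)
$\left(-3278 + 13615\right) \left(N + j{\left(-19 \right)}\right) = \left(-3278 + 13615\right) \left(-7241 + \frac{1}{2 \left(41 - 19 + \left(-19\right)^{2}\right)}\right) = 10337 \left(-7241 + \frac{1}{2 \left(41 - 19 + 361\right)}\right) = 10337 \left(-7241 + \frac{1}{2 \cdot 383}\right) = 10337 \left(-7241 + \frac{1}{2} \cdot \frac{1}{383}\right) = 10337 \left(-7241 + \frac{1}{766}\right) = 10337 \left(- \frac{5546605}{766}\right) = - \frac{57335255885}{766}$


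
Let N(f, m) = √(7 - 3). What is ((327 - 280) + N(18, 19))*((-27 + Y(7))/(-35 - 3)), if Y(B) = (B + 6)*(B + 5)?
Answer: -6321/38 ≈ -166.34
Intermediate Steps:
Y(B) = (5 + B)*(6 + B) (Y(B) = (6 + B)*(5 + B) = (5 + B)*(6 + B))
N(f, m) = 2 (N(f, m) = √4 = 2)
((327 - 280) + N(18, 19))*((-27 + Y(7))/(-35 - 3)) = ((327 - 280) + 2)*((-27 + (30 + 7² + 11*7))/(-35 - 3)) = (47 + 2)*((-27 + (30 + 49 + 77))/(-38)) = 49*((-27 + 156)*(-1/38)) = 49*(129*(-1/38)) = 49*(-129/38) = -6321/38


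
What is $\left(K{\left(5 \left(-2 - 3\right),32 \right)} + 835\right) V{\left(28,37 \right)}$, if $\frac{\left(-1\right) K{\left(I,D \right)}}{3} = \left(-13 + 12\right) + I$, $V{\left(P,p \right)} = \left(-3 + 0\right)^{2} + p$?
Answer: $41998$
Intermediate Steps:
$V{\left(P,p \right)} = 9 + p$ ($V{\left(P,p \right)} = \left(-3\right)^{2} + p = 9 + p$)
$K{\left(I,D \right)} = 3 - 3 I$ ($K{\left(I,D \right)} = - 3 \left(\left(-13 + 12\right) + I\right) = - 3 \left(-1 + I\right) = 3 - 3 I$)
$\left(K{\left(5 \left(-2 - 3\right),32 \right)} + 835\right) V{\left(28,37 \right)} = \left(\left(3 - 3 \cdot 5 \left(-2 - 3\right)\right) + 835\right) \left(9 + 37\right) = \left(\left(3 - 3 \cdot 5 \left(-5\right)\right) + 835\right) 46 = \left(\left(3 - -75\right) + 835\right) 46 = \left(\left(3 + 75\right) + 835\right) 46 = \left(78 + 835\right) 46 = 913 \cdot 46 = 41998$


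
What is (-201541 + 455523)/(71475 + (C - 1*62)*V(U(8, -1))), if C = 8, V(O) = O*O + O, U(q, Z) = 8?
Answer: 253982/67587 ≈ 3.7579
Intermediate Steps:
V(O) = O + O² (V(O) = O² + O = O + O²)
(-201541 + 455523)/(71475 + (C - 1*62)*V(U(8, -1))) = (-201541 + 455523)/(71475 + (8 - 1*62)*(8*(1 + 8))) = 253982/(71475 + (8 - 62)*(8*9)) = 253982/(71475 - 54*72) = 253982/(71475 - 3888) = 253982/67587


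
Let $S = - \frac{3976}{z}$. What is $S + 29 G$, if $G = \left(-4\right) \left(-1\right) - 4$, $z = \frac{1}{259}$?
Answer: $-1029784$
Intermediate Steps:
$z = \frac{1}{259} \approx 0.003861$
$G = 0$ ($G = 4 - 4 = 0$)
$S = -1029784$ ($S = - 3976 \frac{1}{\frac{1}{259}} = \left(-3976\right) 259 = -1029784$)
$S + 29 G = -1029784 + 29 \cdot 0 = -1029784 + 0 = -1029784$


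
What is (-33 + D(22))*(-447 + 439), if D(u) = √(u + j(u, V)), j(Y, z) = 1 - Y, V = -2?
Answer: 256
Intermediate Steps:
D(u) = 1 (D(u) = √(u + (1 - u)) = √1 = 1)
(-33 + D(22))*(-447 + 439) = (-33 + 1)*(-447 + 439) = -32*(-8) = 256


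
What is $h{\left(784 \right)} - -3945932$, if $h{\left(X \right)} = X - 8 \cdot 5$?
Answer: $3946676$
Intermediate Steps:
$h{\left(X \right)} = -40 + X$ ($h{\left(X \right)} = X - 40 = -40 + X$)
$h{\left(784 \right)} - -3945932 = \left(-40 + 784\right) - -3945932 = 744 + 3945932 = 3946676$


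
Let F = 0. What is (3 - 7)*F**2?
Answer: 0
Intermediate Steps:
(3 - 7)*F**2 = (3 - 7)*0**2 = -4*0 = 0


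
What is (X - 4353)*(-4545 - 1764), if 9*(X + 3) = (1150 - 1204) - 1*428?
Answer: 27819886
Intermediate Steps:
X = -509/9 (X = -3 + ((1150 - 1204) - 1*428)/9 = -3 + (-54 - 428)/9 = -3 + (⅑)*(-482) = -3 - 482/9 = -509/9 ≈ -56.556)
(X - 4353)*(-4545 - 1764) = (-509/9 - 4353)*(-4545 - 1764) = -39686/9*(-6309) = 27819886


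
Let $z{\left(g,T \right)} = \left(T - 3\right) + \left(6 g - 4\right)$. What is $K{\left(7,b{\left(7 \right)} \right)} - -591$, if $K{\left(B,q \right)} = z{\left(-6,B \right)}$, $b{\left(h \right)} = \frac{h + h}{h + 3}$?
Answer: $555$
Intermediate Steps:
$b{\left(h \right)} = \frac{2 h}{3 + h}$
$z{\left(g,T \right)} = -7 + T + 6 g$ ($z{\left(g,T \right)} = \left(-3 + T\right) + \left(-4 + 6 g\right) = -7 + T + 6 g$)
$K{\left(B,q \right)} = -43 + B$ ($K{\left(B,q \right)} = -7 + B + 6 \left(-6\right) = -7 + B - 36 = -43 + B$)
$K{\left(7,b{\left(7 \right)} \right)} - -591 = \left(-43 + 7\right) - -591 = -36 + 591 = 555$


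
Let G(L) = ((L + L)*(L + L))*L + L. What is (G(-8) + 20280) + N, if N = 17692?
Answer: 35916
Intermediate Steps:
G(L) = L + 4*L**3 (G(L) = ((2*L)*(2*L))*L + L = (4*L**2)*L + L = 4*L**3 + L = L + 4*L**3)
(G(-8) + 20280) + N = ((-8 + 4*(-8)**3) + 20280) + 17692 = ((-8 + 4*(-512)) + 20280) + 17692 = ((-8 - 2048) + 20280) + 17692 = (-2056 + 20280) + 17692 = 18224 + 17692 = 35916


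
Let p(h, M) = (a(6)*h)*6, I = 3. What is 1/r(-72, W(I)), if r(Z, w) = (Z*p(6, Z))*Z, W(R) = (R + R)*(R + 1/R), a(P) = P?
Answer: 1/1119744 ≈ 8.9306e-7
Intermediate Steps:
W(R) = 2*R*(R + 1/R) (W(R) = (2*R)*(R + 1/R) = 2*R*(R + 1/R))
p(h, M) = 36*h (p(h, M) = (6*h)*6 = 36*h)
r(Z, w) = 216*Z² (r(Z, w) = (Z*(36*6))*Z = (Z*216)*Z = (216*Z)*Z = 216*Z²)
1/r(-72, W(I)) = 1/(216*(-72)²) = 1/(216*5184) = 1/1119744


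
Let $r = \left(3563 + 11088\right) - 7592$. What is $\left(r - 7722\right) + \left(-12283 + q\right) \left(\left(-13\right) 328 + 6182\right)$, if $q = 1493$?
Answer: $-20695883$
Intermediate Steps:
$r = 7059$ ($r = 14651 - 7592 = 7059$)
$\left(r - 7722\right) + \left(-12283 + q\right) \left(\left(-13\right) 328 + 6182\right) = \left(7059 - 7722\right) + \left(-12283 + 1493\right) \left(\left(-13\right) 328 + 6182\right) = -663 - 10790 \left(-4264 + 6182\right) = -663 - 20695220 = -20695883$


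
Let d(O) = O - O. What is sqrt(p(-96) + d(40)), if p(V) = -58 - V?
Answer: sqrt(38) ≈ 6.1644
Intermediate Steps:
d(O) = 0
sqrt(p(-96) + d(40)) = sqrt((-58 - 1*(-96)) + 0) = sqrt((-58 + 96) + 0) = sqrt(38 + 0) = sqrt(38)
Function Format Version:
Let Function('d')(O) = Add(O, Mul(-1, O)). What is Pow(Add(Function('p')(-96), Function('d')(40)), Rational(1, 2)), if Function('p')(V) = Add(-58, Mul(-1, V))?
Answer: Pow(38, Rational(1, 2)) ≈ 6.1644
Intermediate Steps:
Function('d')(O) = 0
Pow(Add(Function('p')(-96), Function('d')(40)), Rational(1, 2)) = Pow(Add(Add(-58, Mul(-1, -96)), 0), Rational(1, 2)) = Pow(Add(Add(-58, 96), 0), Rational(1, 2)) = Pow(Add(38, 0), Rational(1, 2)) = Pow(38, Rational(1, 2))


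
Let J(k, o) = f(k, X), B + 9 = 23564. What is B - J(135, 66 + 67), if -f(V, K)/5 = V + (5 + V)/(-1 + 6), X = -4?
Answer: 24370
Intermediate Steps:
B = 23555 (B = -9 + 23564 = 23555)
f(V, K) = -5 - 6*V (f(V, K) = -5*(V + (5 + V)/(-1 + 6)) = -5*(V + (5 + V)/5) = -5*(V + (5 + V)*(1/5)) = -5*(V + (1 + V/5)) = -5*(1 + 6*V/5) = -5 - 6*V)
J(k, o) = -5 - 6*k
B - J(135, 66 + 67) = 23555 - (-5 - 6*135) = 23555 - (-5 - 810) = 23555 - 1*(-815) = 23555 + 815 = 24370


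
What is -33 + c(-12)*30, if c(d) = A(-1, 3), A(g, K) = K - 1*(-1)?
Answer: 87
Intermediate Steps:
A(g, K) = 1 + K (A(g, K) = K + 1 = 1 + K)
c(d) = 4 (c(d) = 1 + 3 = 4)
-33 + c(-12)*30 = -33 + 4*30 = -33 + 120 = 87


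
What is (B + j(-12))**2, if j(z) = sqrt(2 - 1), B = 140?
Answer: 19881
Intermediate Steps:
j(z) = 1 (j(z) = sqrt(1) = 1)
(B + j(-12))**2 = (140 + 1)**2 = 141**2 = 19881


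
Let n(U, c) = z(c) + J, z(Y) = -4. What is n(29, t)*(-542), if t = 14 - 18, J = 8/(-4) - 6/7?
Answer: 26016/7 ≈ 3716.6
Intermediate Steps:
J = -20/7 (J = 8*(-1/4) - 6*1/7 = -2 - 6/7 = -20/7 ≈ -2.8571)
t = -4
n(U, c) = -48/7 (n(U, c) = -4 - 20/7 = -48/7)
n(29, t)*(-542) = -48/7*(-542) = 26016/7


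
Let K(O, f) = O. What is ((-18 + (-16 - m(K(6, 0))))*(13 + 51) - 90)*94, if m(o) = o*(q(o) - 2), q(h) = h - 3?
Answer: -249100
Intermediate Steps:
q(h) = -3 + h
m(o) = o*(-5 + o) (m(o) = o*((-3 + o) - 2) = o*(-5 + o))
((-18 + (-16 - m(K(6, 0))))*(13 + 51) - 90)*94 = ((-18 + (-16 - 6*(-5 + 6)))*(13 + 51) - 90)*94 = ((-18 + (-16 - 6))*64 - 90)*94 = ((-18 - 22)*64 - 90)*94 = (-40*64 - 90)*94 = (-2560 - 90)*94 = -2650*94 = -249100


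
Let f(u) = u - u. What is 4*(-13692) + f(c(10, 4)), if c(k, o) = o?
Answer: -54768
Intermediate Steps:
f(u) = 0
4*(-13692) + f(c(10, 4)) = 4*(-13692) + 0 = -54768 + 0 = -54768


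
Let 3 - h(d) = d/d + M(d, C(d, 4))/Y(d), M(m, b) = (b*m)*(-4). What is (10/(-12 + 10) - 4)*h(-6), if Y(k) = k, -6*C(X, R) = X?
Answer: -54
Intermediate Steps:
C(X, R) = -X/6
M(m, b) = -4*b*m
h(d) = 2 - 2*d/3 (h(d) = 3 - (d/d + (-4*(-d/6)*d)/d) = 3 - (1 + (2*d**2/3)/d) = 3 - (1 + 2*d/3) = 3 + (-1 - 2*d/3) = 2 - 2*d/3)
(10/(-12 + 10) - 4)*h(-6) = (10/(-12 + 10) - 4)*(2 - 2/3*(-6)) = (10/(-2) - 4)*(2 + 4) = (10*(-1/2) - 4)*6 = (-5 - 4)*6 = -9*6 = -54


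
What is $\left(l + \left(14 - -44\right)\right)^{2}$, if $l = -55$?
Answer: $9$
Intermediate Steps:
$\left(l + \left(14 - -44\right)\right)^{2} = \left(-55 + \left(14 - -44\right)\right)^{2} = \left(-55 + \left(14 + 44\right)\right)^{2} = \left(-55 + 58\right)^{2} = 3^{2} = 9$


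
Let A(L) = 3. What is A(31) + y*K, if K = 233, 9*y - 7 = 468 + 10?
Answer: 113032/9 ≈ 12559.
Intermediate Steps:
y = 485/9 (y = 7/9 + (468 + 10)/9 = 7/9 + (1/9)*478 = 7/9 + 478/9 = 485/9 ≈ 53.889)
A(31) + y*K = 3 + (485/9)*233 = 3 + 113005/9 = 113032/9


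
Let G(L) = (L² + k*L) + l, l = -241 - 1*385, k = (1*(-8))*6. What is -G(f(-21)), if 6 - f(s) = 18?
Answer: -94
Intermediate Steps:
k = -48 (k = -8*6 = -48)
l = -626 (l = -241 - 385 = -626)
f(s) = -12 (f(s) = 6 - 1*18 = 6 - 18 = -12)
G(L) = -626 + L² - 48*L (G(L) = (L² - 48*L) - 626 = -626 + L² - 48*L)
-G(f(-21)) = -(-626 + (-12)² - 48*(-12)) = -(-626 + 144 + 576) = -1*94 = -94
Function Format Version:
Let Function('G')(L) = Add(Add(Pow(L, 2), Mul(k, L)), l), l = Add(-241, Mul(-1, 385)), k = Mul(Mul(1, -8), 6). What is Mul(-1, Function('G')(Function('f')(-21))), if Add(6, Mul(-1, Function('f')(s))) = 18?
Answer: -94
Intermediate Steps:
k = -48 (k = Mul(-8, 6) = -48)
l = -626 (l = Add(-241, -385) = -626)
Function('f')(s) = -12 (Function('f')(s) = Add(6, Mul(-1, 18)) = Add(6, -18) = -12)
Function('G')(L) = Add(-626, Pow(L, 2), Mul(-48, L)) (Function('G')(L) = Add(Add(Pow(L, 2), Mul(-48, L)), -626) = Add(-626, Pow(L, 2), Mul(-48, L)))
Mul(-1, Function('G')(Function('f')(-21))) = Mul(-1, Add(-626, Pow(-12, 2), Mul(-48, -12))) = Mul(-1, Add(-626, 144, 576)) = Mul(-1, 94) = -94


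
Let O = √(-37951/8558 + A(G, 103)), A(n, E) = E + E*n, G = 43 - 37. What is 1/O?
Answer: √52480796786/6132367 ≈ 0.037357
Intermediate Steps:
G = 6
O = √52480796786/8558 (O = √(-37951/8558 + 103*(1 + 6)) = √(-37951*1/8558 + 103*7) = √(-37951/8558 + 721) = √(6132367/8558) = √52480796786/8558 ≈ 26.769)
1/O = 1/(√52480796786/8558) = √52480796786/6132367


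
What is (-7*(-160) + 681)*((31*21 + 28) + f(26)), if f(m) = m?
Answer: 1269705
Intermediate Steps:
(-7*(-160) + 681)*((31*21 + 28) + f(26)) = (-7*(-160) + 681)*((31*21 + 28) + 26) = (1120 + 681)*((651 + 28) + 26) = 1801*(679 + 26) = 1801*705 = 1269705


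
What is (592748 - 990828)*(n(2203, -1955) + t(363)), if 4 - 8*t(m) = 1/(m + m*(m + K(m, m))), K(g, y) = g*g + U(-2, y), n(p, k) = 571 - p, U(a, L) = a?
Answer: 31150769817348320/47963553 ≈ 6.4947e+8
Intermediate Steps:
K(g, y) = -2 + g² (K(g, y) = g*g - 2 = g² - 2 = -2 + g²)
t(m) = ½ - 1/(8*(m + m*(-2 + m + m²))) (t(m) = ½ - 1/(8*(m + m*(m + (-2 + m²)))) = ½ - 1/(8*(m + m*(-2 + m + m²))))
(592748 - 990828)*(n(2203, -1955) + t(363)) = (592748 - 990828)*((571 - 1*2203) + (⅛)*(-1 - 4*363 + 4*363² + 4*363³)/(363*(-1 + 363 + 363²))) = -398080*((571 - 2203) + (⅛)*(1/363)*(-1 - 1452 + 4*131769 + 4*47832147)/(-1 + 363 + 131769)) = -398080*(-1632 + (⅛)*(1/363)*(-1 - 1452 + 527076 + 191328588)/132131) = -398080*(-1632 + (⅛)*(1/363)*(1/132131)*191854211) = -398080*(-1632 + 191854211/383708424) = -398080*(-626020293757/383708424) = 31150769817348320/47963553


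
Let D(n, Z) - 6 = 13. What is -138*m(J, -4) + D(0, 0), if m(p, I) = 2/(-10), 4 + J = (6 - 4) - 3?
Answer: 233/5 ≈ 46.600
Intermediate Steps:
D(n, Z) = 19 (D(n, Z) = 6 + 13 = 19)
J = -5 (J = -4 + ((6 - 4) - 3) = -4 + (2 - 3) = -4 - 1 = -5)
m(p, I) = -1/5 (m(p, I) = 2*(-1/10) = -1/5)
-138*m(J, -4) + D(0, 0) = -138*(-1/5) + 19 = 138/5 + 19 = 233/5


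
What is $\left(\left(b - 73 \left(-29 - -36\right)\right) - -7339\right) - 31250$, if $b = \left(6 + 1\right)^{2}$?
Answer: $-24373$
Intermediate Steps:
$b = 49$ ($b = 7^{2} = 49$)
$\left(\left(b - 73 \left(-29 - -36\right)\right) - -7339\right) - 31250 = \left(\left(49 - 73 \left(-29 - -36\right)\right) - -7339\right) - 31250 = \left(\left(49 - 73 \left(-29 + 36\right)\right) + 7339\right) - 31250 = \left(\left(49 - 511\right) + 7339\right) - 31250 = \left(-462 + 7339\right) - 31250 = 6877 - 31250 = -24373$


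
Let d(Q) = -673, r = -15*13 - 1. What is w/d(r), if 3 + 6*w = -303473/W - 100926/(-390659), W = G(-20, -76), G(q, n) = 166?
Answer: 118732253173/261861852972 ≈ 0.45342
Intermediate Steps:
r = -196 (r = -195 - 1 = -196)
W = 166
w = -118732253173/389096364 (w = -½ + (-303473/166 - 100926/(-390659))/6 = -½ + (-303473*1/166 - 100926*(-1/390659))/6 = -½ + (-303473/166 + 100926/390659)/6 = -½ + (⅙)*(-118537704991/64849394) = -½ - 118537704991/389096364 = -118732253173/389096364 ≈ -305.15)
w/d(r) = -118732253173/389096364/(-673) = -118732253173/389096364*(-1/673) = 118732253173/261861852972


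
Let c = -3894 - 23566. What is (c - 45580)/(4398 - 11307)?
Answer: 73040/6909 ≈ 10.572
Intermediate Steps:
c = -27460
(c - 45580)/(4398 - 11307) = (-27460 - 45580)/(4398 - 11307) = -73040/(-6909) = -73040*(-1/6909) = 73040/6909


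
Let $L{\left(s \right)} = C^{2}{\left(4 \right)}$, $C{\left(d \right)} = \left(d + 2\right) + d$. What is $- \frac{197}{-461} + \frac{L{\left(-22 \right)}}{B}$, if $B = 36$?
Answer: $\frac{13298}{4149} \approx 3.2051$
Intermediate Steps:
$C{\left(d \right)} = 2 + 2 d$ ($C{\left(d \right)} = \left(2 + d\right) + d = 2 + 2 d$)
$L{\left(s \right)} = 100$ ($L{\left(s \right)} = \left(2 + 2 \cdot 4\right)^{2} = \left(2 + 8\right)^{2} = 10^{2} = 100$)
$- \frac{197}{-461} + \frac{L{\left(-22 \right)}}{B} = - \frac{197}{-461} + \frac{100}{36} = \left(-197\right) \left(- \frac{1}{461}\right) + 100 \cdot \frac{1}{36} = \frac{197}{461} + \frac{25}{9} = \frac{13298}{4149}$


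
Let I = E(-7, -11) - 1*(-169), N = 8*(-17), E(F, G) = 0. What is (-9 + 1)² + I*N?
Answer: -22920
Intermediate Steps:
N = -136
I = 169 (I = 0 - 1*(-169) = 0 + 169 = 169)
(-9 + 1)² + I*N = (-9 + 1)² + 169*(-136) = (-8)² - 22984 = 64 - 22984 = -22920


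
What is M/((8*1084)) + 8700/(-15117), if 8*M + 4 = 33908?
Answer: -1896759/21849104 ≈ -0.086812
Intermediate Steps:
M = 4238 (M = -½ + (⅛)*33908 = -½ + 8477/2 = 4238)
M/((8*1084)) + 8700/(-15117) = 4238/((8*1084)) + 8700/(-15117) = 4238/8672 + 8700*(-1/15117) = 4238*(1/8672) - 2900/5039 = 2119/4336 - 2900/5039 = -1896759/21849104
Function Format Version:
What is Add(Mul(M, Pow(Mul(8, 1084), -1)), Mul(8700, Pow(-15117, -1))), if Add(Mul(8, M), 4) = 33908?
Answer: Rational(-1896759, 21849104) ≈ -0.086812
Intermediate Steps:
M = 4238 (M = Add(Rational(-1, 2), Mul(Rational(1, 8), 33908)) = Add(Rational(-1, 2), Rational(8477, 2)) = 4238)
Add(Mul(M, Pow(Mul(8, 1084), -1)), Mul(8700, Pow(-15117, -1))) = Add(Mul(4238, Pow(Mul(8, 1084), -1)), Mul(8700, Pow(-15117, -1))) = Add(Mul(4238, Pow(8672, -1)), Mul(8700, Rational(-1, 15117))) = Add(Mul(4238, Rational(1, 8672)), Rational(-2900, 5039)) = Add(Rational(2119, 4336), Rational(-2900, 5039)) = Rational(-1896759, 21849104)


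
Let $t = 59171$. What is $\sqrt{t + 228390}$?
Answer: $\sqrt{287561} \approx 536.25$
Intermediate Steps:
$\sqrt{t + 228390} = \sqrt{59171 + 228390} = \sqrt{287561}$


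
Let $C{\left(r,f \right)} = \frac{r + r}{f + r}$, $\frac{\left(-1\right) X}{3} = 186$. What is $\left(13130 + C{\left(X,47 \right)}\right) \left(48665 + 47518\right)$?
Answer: $\frac{645440445918}{511} \approx 1.2631 \cdot 10^{9}$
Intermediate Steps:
$X = -558$ ($X = \left(-3\right) 186 = -558$)
$C{\left(r,f \right)} = \frac{2 r}{f + r}$
$\left(13130 + C{\left(X,47 \right)}\right) \left(48665 + 47518\right) = \left(13130 + 2 \left(-558\right) \frac{1}{47 - 558}\right) \left(48665 + 47518\right) = \left(13130 + 2 \left(-558\right) \frac{1}{-511}\right) 96183 = \left(13130 + 2 \left(-558\right) \left(- \frac{1}{511}\right)\right) 96183 = \left(13130 + \frac{1116}{511}\right) 96183 = \frac{6710546}{511} \cdot 96183 = \frac{645440445918}{511}$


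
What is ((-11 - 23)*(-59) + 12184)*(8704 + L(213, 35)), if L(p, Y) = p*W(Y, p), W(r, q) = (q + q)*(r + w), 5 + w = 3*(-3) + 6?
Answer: 34887959700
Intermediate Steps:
w = -8 (w = -5 + (3*(-3) + 6) = -5 + (-9 + 6) = -5 - 3 = -8)
W(r, q) = 2*q*(-8 + r) (W(r, q) = (q + q)*(r - 8) = (2*q)*(-8 + r) = 2*q*(-8 + r))
L(p, Y) = 2*p²*(-8 + Y) (L(p, Y) = p*(2*p*(-8 + Y)) = 2*p²*(-8 + Y))
((-11 - 23)*(-59) + 12184)*(8704 + L(213, 35)) = ((-11 - 23)*(-59) + 12184)*(8704 + 2*213²*(-8 + 35)) = (-34*(-59) + 12184)*(8704 + 2*45369*27) = (2006 + 12184)*(8704 + 2449926) = 14190*2458630 = 34887959700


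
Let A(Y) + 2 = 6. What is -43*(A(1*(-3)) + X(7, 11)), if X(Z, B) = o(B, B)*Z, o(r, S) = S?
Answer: -3483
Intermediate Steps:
X(Z, B) = B*Z
A(Y) = 4 (A(Y) = -2 + 6 = 4)
-43*(A(1*(-3)) + X(7, 11)) = -43*(4 + 11*7) = -43*(4 + 77) = -43*81 = -3483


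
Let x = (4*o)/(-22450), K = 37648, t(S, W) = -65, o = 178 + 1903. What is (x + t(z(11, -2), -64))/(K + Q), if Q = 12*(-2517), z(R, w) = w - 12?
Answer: -733787/83558900 ≈ -0.0087817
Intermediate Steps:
z(R, w) = -12 + w
o = 2081
Q = -30204
x = -4162/11225 (x = (4*2081)/(-22450) = 8324*(-1/22450) = -4162/11225 ≈ -0.37078)
(x + t(z(11, -2), -64))/(K + Q) = (-4162/11225 - 65)/(37648 - 30204) = -733787/11225/7444 = -733787/11225*1/7444 = -733787/83558900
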